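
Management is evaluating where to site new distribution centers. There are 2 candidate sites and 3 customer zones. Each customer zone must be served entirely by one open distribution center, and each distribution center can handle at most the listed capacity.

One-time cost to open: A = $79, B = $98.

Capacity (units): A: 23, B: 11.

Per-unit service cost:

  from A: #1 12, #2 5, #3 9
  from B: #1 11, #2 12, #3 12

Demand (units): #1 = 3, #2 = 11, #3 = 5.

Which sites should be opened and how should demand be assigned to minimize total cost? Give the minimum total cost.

Minimum total cost: 215

Open {A}: #1→A 12·3=36, #2→A 5·11=55, #3→A 9·5=45.
Loads: A carries 19/23. Service 136; fixed 79; total 215.
Next best feasible plan costs 310.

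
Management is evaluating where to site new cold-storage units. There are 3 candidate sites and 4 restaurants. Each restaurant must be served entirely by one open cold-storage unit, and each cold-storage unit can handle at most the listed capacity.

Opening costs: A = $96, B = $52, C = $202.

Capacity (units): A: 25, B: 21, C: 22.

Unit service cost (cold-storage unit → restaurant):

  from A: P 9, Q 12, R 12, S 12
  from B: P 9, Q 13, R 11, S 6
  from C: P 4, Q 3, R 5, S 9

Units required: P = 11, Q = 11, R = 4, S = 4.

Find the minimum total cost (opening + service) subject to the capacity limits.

Minimum total cost: 399

Open {B, C}: P→C 4·11=44, Q→C 3·11=33, R→B 11·4=44, S→B 6·4=24.
Loads: B carries 8/21, C carries 22/22. Service 145; fixed 254; total 399.
Next best feasible plan costs 430.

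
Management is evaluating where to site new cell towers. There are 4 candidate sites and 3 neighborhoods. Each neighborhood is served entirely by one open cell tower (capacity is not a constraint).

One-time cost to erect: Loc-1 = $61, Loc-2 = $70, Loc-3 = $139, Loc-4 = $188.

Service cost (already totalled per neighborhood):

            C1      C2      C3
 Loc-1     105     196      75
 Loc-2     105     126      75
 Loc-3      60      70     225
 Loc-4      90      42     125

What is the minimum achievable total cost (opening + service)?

For any fixed open set, each neighborhood goes to its cheapest open site; total = fixed + service.
{Loc-2}: C1→Loc-2 105, C2→Loc-2 126, C3→Loc-2 75. Service 306; fixed 70; total 376.
{Loc-1, Loc-3}: service 205 + fixed 200 = 405
{Loc-2, Loc-3}: C1→Loc-3 60, C2→Loc-3 70, C3→Loc-2 75. Service 205; fixed 209; total 414.
{Loc-1, Loc-2, Loc-3, Loc-4}: C1→Loc-3 60, C2→Loc-4 42, C3→Loc-1 75. Service 177; fixed 458; total 635.
No other subset beats 376.

Minimum total cost: 376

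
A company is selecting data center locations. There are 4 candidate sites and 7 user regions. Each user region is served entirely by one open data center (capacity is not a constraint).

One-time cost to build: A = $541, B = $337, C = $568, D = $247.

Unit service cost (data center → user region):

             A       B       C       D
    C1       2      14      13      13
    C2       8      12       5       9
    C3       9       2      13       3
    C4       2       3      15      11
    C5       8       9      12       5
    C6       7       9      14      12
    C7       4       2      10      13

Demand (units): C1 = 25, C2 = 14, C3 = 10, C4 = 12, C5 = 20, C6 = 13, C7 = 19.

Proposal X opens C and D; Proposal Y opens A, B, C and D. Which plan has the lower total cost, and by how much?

Proposal X: {C, D}: C1→C 13·25=325, C2→C 5·14=70, C3→D 3·10=30, C4→D 11·12=132, C5→D 5·20=100, C6→D 12·13=156, C7→C 10·19=190. Service 1003; fixed 815; total 1818.
Proposal Y: {A, B, C, D}: C1→A 2·25=50, C2→C 5·14=70, C3→B 2·10=20, C4→A 2·12=24, C5→D 5·20=100, C6→A 7·13=91, C7→B 2·19=38. Service 393; fixed 1693; total 2086.
Difference: |1818 − 2086| = 268.

Proposal X is cheaper by 268.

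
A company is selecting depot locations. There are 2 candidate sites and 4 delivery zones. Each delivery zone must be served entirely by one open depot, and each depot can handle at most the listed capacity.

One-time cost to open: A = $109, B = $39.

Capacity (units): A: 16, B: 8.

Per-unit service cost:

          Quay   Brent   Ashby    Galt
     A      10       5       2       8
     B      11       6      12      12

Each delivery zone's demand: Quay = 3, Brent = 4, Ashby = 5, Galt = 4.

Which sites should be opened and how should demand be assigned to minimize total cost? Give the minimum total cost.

Open {A}: Quay→A 10·3=30, Brent→A 5·4=20, Ashby→A 2·5=10, Galt→A 8·4=32.
Loads: A carries 16/16. Service 92; fixed 109; total 201.
Next best feasible plan costs 240.

Minimum total cost: 201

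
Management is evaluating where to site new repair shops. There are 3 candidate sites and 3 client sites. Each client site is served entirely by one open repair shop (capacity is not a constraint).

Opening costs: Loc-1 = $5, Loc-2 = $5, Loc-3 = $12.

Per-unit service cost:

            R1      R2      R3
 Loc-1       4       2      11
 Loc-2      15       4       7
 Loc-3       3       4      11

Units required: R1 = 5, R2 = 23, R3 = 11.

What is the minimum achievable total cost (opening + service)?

For any fixed open set, each client site goes to its cheapest open site; total = fixed + service.
{Loc-1, Loc-2}: R1→Loc-1 4·5=20, R2→Loc-1 2·23=46, R3→Loc-2 7·11=77. Service 143; fixed 10; total 153.
{Loc-1, Loc-2, Loc-3}: service 138 + fixed 22 = 160
{Loc-1}: R1→Loc-1 4·5=20, R2→Loc-1 2·23=46, R3→Loc-1 11·11=121. Service 187; fixed 5; total 192.
No other subset beats 153.

Minimum total cost: 153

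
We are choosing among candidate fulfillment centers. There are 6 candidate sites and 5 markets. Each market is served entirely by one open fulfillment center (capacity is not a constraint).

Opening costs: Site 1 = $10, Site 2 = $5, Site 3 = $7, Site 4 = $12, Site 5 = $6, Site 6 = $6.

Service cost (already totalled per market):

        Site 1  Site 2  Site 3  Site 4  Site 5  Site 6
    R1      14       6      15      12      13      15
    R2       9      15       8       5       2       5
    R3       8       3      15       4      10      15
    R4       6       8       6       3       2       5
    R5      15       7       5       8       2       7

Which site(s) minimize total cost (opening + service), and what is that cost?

Open Site 2 and Site 5; minimum total cost 26.

For any fixed open set, each market goes to its cheapest open site; total = fixed + service.
{Site 2, Site 5}: R1→Site 2 6, R2→Site 5 2, R3→Site 2 3, R4→Site 5 2, R5→Site 5 2. Service 15; fixed 11; total 26.
{Site 2, Site 5, Site 6}: R1→Site 2 6, R2→Site 5 2, R3→Site 2 3, R4→Site 5 2, R5→Site 5 2. Service 15; fixed 17; total 32.
{Site 2, Site 3, Site 5}: service 15 + fixed 18 = 33
{Site 1, Site 2, Site 3, Site 4, Site 5, Site 6}: service 15 + fixed 46 = 61
No other subset beats 26.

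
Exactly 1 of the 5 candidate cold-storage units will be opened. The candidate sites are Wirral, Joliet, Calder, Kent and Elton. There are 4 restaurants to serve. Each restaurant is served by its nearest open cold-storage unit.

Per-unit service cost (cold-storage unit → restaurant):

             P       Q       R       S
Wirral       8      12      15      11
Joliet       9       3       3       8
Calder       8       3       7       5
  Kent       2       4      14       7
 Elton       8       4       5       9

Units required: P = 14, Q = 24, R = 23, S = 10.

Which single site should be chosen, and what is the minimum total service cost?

Choose Joliet only; total service cost 347.

With exactly 1 open, each restaurant uses its cheapest among the chosen.
{Joliet}: P→Joliet 9·14=126, Q→Joliet 3·24=72, R→Joliet 3·23=69, S→Joliet 8·10=80. Service cost 347.
{Calder}: service cost 395
{Elton}: service cost 413
Among all 5 size-1 choices, {Joliet} is lowest.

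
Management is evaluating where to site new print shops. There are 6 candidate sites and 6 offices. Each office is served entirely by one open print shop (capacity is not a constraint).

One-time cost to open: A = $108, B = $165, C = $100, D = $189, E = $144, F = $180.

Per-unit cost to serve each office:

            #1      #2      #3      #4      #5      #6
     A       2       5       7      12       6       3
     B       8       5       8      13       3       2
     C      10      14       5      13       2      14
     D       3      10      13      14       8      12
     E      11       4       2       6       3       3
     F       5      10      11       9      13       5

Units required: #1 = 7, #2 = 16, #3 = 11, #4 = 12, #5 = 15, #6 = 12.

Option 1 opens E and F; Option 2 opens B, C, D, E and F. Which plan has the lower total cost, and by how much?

Option 1 is cheaper by 413.

Option 1: {E, F}: #1→F 5·7=35, #2→E 4·16=64, #3→E 2·11=22, #4→E 6·12=72, #5→E 3·15=45, #6→E 3·12=36. Service 274; fixed 324; total 598.
Option 2: {B, C, D, E, F}: #1→D 3·7=21, #2→E 4·16=64, #3→E 2·11=22, #4→E 6·12=72, #5→C 2·15=30, #6→B 2·12=24. Service 233; fixed 778; total 1011.
Difference: |598 − 1011| = 413.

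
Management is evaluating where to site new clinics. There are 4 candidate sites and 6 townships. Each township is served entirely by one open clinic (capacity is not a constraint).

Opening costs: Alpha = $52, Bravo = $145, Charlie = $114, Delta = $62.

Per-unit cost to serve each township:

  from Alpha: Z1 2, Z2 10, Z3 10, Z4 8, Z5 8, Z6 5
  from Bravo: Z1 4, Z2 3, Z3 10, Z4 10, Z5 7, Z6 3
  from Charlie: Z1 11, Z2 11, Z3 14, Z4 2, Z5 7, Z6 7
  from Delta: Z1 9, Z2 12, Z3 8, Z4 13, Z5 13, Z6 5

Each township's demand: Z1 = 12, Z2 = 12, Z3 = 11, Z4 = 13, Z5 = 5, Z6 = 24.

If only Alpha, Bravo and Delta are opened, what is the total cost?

Total cost: 618

Each township is assigned to its cheapest site among the open ones.
{Alpha, Bravo, Delta}: Z1→Alpha 2·12=24, Z2→Bravo 3·12=36, Z3→Delta 8·11=88, Z4→Alpha 8·13=104, Z5→Bravo 7·5=35, Z6→Bravo 3·24=72. Service 359; fixed 259; total 618.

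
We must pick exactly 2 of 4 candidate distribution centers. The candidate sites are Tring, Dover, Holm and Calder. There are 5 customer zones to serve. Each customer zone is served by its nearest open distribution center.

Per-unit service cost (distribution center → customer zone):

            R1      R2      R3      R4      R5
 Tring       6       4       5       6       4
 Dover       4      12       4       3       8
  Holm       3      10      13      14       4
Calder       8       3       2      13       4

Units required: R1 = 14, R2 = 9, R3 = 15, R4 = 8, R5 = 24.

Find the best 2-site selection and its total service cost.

With exactly 2 open, each customer zone uses its cheapest among the chosen.
{Dover, Calder}: R1→Dover 4·14=56, R2→Calder 3·9=27, R3→Calder 2·15=30, R4→Dover 3·8=24, R5→Calder 4·24=96. Service cost 233.
{Tring, Dover}: service cost 272
{Tring, Calder}: service cost 285
Among all 6 size-2 choices, {Dover, Calder} is lowest.

Choose Dover and Calder; total service cost 233.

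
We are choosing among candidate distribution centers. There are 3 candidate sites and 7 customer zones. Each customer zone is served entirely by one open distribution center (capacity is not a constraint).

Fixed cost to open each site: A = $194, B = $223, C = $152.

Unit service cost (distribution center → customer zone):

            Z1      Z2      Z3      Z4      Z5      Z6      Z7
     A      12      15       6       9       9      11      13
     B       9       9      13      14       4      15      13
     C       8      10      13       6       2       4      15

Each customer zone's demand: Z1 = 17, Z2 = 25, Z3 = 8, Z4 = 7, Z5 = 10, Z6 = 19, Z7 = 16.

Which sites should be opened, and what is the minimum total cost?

For any fixed open set, each customer zone goes to its cheapest open site; total = fixed + service.
{C}: Z1→C 8·17=136, Z2→C 10·25=250, Z3→C 13·8=104, Z4→C 6·7=42, Z5→C 2·10=20, Z6→C 4·19=76, Z7→C 15·16=240. Service 868; fixed 152; total 1020.
{A, C}: Z1→C 8·17=136, Z2→C 10·25=250, Z3→A 6·8=48, Z4→C 6·7=42, Z5→C 2·10=20, Z6→C 4·19=76, Z7→A 13·16=208. Service 780; fixed 346; total 1126.
{B, C}: Z1→C 8·17=136, Z2→B 9·25=225, Z3→B 13·8=104, Z4→C 6·7=42, Z5→C 2·10=20, Z6→C 4·19=76, Z7→B 13·16=208. Service 811; fixed 375; total 1186.
{A, B, C}: service 755 + fixed 569 = 1324
No other subset beats 1020.

Open C only; minimum total cost 1020.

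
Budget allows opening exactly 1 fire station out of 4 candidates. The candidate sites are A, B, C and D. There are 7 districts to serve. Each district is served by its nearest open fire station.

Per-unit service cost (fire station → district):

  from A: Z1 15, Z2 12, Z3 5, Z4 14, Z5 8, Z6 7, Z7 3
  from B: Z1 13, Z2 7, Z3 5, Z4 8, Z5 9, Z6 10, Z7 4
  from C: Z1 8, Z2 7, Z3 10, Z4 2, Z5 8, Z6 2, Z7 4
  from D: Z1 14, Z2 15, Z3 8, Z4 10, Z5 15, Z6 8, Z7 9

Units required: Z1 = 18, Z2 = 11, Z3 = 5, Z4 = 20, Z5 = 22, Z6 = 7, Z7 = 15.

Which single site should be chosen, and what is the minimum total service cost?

Choose C only; total service cost 561.

With exactly 1 open, each district uses its cheapest among the chosen.
{C}: Z1→C 8·18=144, Z2→C 7·11=77, Z3→C 10·5=50, Z4→C 2·20=40, Z5→C 8·22=176, Z6→C 2·7=14, Z7→C 4·15=60. Service cost 561.
{B}: service cost 824
{A}: service cost 977
Among all 4 size-1 choices, {C} is lowest.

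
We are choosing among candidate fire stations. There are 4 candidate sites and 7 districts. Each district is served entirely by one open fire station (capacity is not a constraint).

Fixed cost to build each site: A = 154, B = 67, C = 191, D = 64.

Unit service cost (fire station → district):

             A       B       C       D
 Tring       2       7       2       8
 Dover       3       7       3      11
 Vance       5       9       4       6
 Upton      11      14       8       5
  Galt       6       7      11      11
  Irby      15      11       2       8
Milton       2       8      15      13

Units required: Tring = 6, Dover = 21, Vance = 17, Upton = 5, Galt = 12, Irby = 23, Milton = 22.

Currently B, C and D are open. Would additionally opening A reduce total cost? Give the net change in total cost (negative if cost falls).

Current service cost with {B, C, D}: 474.
Adding A: each district re-picks its cheapest; new service cost 330, saving 144.
Extra fixed cost: 154. Net change = 154 − 144 = 10.
(Totals: 796 → 806.)

No — net change +10 (cost rises by 10).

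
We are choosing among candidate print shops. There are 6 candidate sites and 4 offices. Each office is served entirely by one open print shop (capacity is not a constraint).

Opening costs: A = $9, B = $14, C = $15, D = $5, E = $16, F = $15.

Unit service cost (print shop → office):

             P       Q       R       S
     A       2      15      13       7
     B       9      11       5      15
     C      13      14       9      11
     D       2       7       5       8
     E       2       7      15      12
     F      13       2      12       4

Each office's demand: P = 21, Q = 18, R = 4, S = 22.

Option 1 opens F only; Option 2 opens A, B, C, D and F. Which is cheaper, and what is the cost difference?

Option 1: {F}: P→F 13·21=273, Q→F 2·18=36, R→F 12·4=48, S→F 4·22=88. Service 445; fixed 15; total 460.
Option 2: {A, B, C, D, F}: P→A 2·21=42, Q→F 2·18=36, R→B 5·4=20, S→F 4·22=88. Service 186; fixed 58; total 244.
Difference: |460 − 244| = 216.

Option 2 is cheaper by 216.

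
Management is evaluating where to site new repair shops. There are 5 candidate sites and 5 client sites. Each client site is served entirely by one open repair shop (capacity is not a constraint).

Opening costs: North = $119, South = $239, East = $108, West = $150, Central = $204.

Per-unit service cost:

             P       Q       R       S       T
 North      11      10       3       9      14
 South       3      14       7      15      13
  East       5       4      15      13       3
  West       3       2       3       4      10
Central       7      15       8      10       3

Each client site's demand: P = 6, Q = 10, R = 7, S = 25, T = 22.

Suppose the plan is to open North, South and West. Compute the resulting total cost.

Total cost: 887

Each client site is assigned to its cheapest site among the open ones.
{North, South, West}: P→South 3·6=18, Q→West 2·10=20, R→North 3·7=21, S→West 4·25=100, T→West 10·22=220. Service 379; fixed 508; total 887.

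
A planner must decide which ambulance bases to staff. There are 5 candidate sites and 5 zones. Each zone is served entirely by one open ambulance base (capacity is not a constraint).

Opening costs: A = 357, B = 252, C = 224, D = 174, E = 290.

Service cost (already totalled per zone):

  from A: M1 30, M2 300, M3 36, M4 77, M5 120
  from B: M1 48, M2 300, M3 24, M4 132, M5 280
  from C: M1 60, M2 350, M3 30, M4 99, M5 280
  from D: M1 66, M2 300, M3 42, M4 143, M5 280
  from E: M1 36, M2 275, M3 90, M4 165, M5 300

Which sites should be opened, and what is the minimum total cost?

For any fixed open set, each zone goes to its cheapest open site; total = fixed + service.
{A}: M1→A 30, M2→A 300, M3→A 36, M4→A 77, M5→A 120. Service 563; fixed 357; total 920.
{D}: service 831 + fixed 174 = 1005
{B}: M1→B 48, M2→B 300, M3→B 24, M4→B 132, M5→B 280. Service 784; fixed 252; total 1036.
{A, B, C, D, E}: M1→A 30, M2→E 275, M3→B 24, M4→A 77, M5→A 120. Service 526; fixed 1297; total 1823.
No other subset beats 920.

Open A only; minimum total cost 920.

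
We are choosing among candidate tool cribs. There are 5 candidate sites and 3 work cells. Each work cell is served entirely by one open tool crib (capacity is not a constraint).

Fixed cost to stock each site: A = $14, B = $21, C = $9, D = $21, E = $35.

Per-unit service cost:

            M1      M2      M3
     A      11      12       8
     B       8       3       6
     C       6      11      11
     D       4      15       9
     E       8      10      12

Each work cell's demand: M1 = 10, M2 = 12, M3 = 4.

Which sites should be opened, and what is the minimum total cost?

Open B and D; minimum total cost 142.

For any fixed open set, each work cell goes to its cheapest open site; total = fixed + service.
{B, D}: M1→D 4·10=40, M2→B 3·12=36, M3→B 6·4=24. Service 100; fixed 42; total 142.
{B, C}: service 120 + fixed 30 = 150
{B, C, D}: M1→D 4·10=40, M2→B 3·12=36, M3→B 6·4=24. Service 100; fixed 51; total 151.
{A, B, C, D, E}: M1→D 4·10=40, M2→B 3·12=36, M3→B 6·4=24. Service 100; fixed 100; total 200.
No other subset beats 142.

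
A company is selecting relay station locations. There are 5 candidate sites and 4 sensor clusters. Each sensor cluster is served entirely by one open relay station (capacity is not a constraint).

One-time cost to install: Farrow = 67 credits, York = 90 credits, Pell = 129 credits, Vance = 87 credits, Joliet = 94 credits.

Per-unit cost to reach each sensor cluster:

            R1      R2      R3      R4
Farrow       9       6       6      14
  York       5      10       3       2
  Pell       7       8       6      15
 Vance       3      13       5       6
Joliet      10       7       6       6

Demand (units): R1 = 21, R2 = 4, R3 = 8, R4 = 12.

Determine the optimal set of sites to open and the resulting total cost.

For any fixed open set, each sensor cluster goes to its cheapest open site; total = fixed + service.
{York}: R1→York 5·21=105, R2→York 10·4=40, R3→York 3·8=24, R4→York 2·12=24. Service 193; fixed 90; total 283.
{Vance}: R1→Vance 3·21=63, R2→Vance 13·4=52, R3→Vance 5·8=40, R4→Vance 6·12=72. Service 227; fixed 87; total 314.
{York, Vance}: R1→Vance 3·21=63, R2→York 10·4=40, R3→York 3·8=24, R4→York 2·12=24. Service 151; fixed 177; total 328.
{Farrow, York, Pell, Vance, Joliet}: service 135 + fixed 467 = 602
No other subset beats 283.

Open York only; minimum total cost 283.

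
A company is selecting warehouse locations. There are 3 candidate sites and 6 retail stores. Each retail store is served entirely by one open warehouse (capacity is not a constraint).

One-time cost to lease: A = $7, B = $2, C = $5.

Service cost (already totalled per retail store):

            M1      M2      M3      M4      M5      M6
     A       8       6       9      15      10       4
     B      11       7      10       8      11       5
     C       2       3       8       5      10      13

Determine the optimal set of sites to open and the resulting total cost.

Open B and C; minimum total cost 40.

For any fixed open set, each retail store goes to its cheapest open site; total = fixed + service.
{B, C}: M1→C 2, M2→C 3, M3→C 8, M4→C 5, M5→C 10, M6→B 5. Service 33; fixed 7; total 40.
{A, C}: service 32 + fixed 12 = 44
{A, B, C}: M1→C 2, M2→C 3, M3→C 8, M4→C 5, M5→A 10, M6→A 4. Service 32; fixed 14; total 46.
{B}: service 52 + fixed 2 = 54
No other subset beats 40.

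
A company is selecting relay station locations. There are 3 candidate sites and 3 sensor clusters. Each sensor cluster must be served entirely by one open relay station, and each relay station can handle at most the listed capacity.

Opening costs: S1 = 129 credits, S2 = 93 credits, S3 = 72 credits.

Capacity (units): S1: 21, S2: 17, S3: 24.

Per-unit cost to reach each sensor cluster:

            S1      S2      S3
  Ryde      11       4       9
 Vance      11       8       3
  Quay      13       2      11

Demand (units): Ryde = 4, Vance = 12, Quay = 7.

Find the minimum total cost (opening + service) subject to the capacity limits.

Minimum total cost: 221

Open {S3}: Ryde→S3 9·4=36, Vance→S3 3·12=36, Quay→S3 11·7=77.
Loads: S3 carries 23/24. Service 149; fixed 72; total 221.
Next best feasible plan costs 231.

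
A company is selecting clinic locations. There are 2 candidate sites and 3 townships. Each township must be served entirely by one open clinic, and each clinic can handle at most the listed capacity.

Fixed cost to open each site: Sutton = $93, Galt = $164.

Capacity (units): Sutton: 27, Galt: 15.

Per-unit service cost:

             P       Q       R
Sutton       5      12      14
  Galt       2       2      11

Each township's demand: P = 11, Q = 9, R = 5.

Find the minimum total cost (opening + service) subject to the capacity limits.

Open {Sutton}: P→Sutton 5·11=55, Q→Sutton 12·9=108, R→Sutton 14·5=70.
Loads: Sutton carries 25/27. Service 233; fixed 93; total 326.
Next best feasible plan costs 385.

Minimum total cost: 326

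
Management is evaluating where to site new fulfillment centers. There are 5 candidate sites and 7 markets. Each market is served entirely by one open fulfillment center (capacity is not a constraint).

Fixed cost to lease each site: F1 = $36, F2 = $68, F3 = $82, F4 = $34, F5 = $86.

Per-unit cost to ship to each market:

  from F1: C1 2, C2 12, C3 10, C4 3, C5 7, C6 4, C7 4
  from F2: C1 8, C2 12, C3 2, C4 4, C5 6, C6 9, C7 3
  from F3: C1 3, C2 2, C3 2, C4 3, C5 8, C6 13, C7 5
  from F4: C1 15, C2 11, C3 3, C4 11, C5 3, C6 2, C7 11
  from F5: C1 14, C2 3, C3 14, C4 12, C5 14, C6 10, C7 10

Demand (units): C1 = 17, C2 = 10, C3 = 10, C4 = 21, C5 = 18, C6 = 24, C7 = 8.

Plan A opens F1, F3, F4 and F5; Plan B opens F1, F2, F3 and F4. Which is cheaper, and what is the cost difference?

Plan B is cheaper by 26.

Plan A: {F1, F3, F4, F5}: C1→F1 2·17=34, C2→F3 2·10=20, C3→F3 2·10=20, C4→F1 3·21=63, C5→F4 3·18=54, C6→F4 2·24=48, C7→F1 4·8=32. Service 271; fixed 238; total 509.
Plan B: {F1, F2, F3, F4}: C1→F1 2·17=34, C2→F3 2·10=20, C3→F2 2·10=20, C4→F1 3·21=63, C5→F4 3·18=54, C6→F4 2·24=48, C7→F2 3·8=24. Service 263; fixed 220; total 483.
Difference: |509 − 483| = 26.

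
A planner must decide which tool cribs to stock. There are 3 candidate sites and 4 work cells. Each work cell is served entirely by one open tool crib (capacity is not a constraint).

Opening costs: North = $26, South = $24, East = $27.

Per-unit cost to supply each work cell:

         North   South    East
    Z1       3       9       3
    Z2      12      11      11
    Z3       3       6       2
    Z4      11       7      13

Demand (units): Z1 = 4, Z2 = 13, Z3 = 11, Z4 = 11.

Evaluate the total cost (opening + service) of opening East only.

Each work cell is assigned to its cheapest site among the open ones.
{East}: Z1→East 3·4=12, Z2→East 11·13=143, Z3→East 2·11=22, Z4→East 13·11=143. Service 320; fixed 27; total 347.

Total cost: 347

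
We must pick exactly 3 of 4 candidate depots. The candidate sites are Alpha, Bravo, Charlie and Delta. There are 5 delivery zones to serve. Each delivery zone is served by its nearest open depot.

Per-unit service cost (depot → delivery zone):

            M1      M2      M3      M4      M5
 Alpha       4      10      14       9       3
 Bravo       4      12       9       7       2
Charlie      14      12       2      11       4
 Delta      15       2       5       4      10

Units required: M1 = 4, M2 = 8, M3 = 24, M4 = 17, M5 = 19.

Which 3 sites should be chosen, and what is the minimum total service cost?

With exactly 3 open, each delivery zone uses its cheapest among the chosen.
{Bravo, Charlie, Delta}: M1→Bravo 4·4=16, M2→Delta 2·8=16, M3→Charlie 2·24=48, M4→Delta 4·17=68, M5→Bravo 2·19=38. Service cost 186.
{Alpha, Charlie, Delta}: service cost 205
{Alpha, Bravo, Delta}: service cost 258
Among all 4 size-3 choices, {Bravo, Charlie, Delta} is lowest.

Choose Bravo, Charlie and Delta; total service cost 186.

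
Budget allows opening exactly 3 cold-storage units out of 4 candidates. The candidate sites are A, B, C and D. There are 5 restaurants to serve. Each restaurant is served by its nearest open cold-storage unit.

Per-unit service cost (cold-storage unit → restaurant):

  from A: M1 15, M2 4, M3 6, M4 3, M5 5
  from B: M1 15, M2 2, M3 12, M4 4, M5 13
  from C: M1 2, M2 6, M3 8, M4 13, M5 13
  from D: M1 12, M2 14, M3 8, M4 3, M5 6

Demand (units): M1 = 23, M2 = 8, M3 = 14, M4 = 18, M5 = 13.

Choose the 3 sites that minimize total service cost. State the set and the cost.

Choose A, B and C; total service cost 265.

With exactly 3 open, each restaurant uses its cheapest among the chosen.
{A, B, C}: M1→C 2·23=46, M2→B 2·8=16, M3→A 6·14=84, M4→A 3·18=54, M5→A 5·13=65. Service cost 265.
{A, C, D}: service cost 281
{B, C, D}: service cost 306
Among all 4 size-3 choices, {A, B, C} is lowest.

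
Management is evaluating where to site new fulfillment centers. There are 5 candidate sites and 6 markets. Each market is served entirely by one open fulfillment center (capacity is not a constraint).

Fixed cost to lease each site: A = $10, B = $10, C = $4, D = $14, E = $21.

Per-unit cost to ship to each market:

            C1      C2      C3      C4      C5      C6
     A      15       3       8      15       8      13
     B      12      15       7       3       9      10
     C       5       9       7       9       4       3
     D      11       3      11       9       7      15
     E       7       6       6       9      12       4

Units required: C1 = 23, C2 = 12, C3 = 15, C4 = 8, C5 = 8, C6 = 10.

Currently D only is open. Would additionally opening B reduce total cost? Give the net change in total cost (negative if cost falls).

Current service cost with {D}: 732.
Adding B: each market re-picks its cheapest; new service cost 574, saving 158.
Extra fixed cost: 10. Net change = 10 − 158 = -148.
(Totals: 746 → 598.)

Yes — net change −148 (cost falls by 148).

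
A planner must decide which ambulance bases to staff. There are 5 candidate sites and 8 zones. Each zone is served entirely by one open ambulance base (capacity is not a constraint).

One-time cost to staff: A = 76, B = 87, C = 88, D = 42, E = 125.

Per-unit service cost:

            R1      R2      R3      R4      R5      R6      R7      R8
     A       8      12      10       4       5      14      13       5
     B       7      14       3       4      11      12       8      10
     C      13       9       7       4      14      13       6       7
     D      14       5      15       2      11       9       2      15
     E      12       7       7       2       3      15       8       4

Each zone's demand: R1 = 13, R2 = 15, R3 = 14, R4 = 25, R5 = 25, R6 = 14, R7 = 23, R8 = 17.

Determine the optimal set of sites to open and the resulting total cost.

Open B, D and E; minimum total cost 827.

For any fixed open set, each zone goes to its cheapest open site; total = fixed + service.
{B, D, E}: R1→B 7·13=91, R2→D 5·15=75, R3→B 3·14=42, R4→D 2·25=50, R5→E 3·25=75, R6→D 9·14=126, R7→D 2·23=46, R8→E 4·17=68. Service 573; fixed 254; total 827.
{A, B, D}: service 640 + fixed 205 = 845
{D, E}: service 694 + fixed 167 = 861
{A, B, C, D, E}: service 573 + fixed 418 = 991
No other subset beats 827.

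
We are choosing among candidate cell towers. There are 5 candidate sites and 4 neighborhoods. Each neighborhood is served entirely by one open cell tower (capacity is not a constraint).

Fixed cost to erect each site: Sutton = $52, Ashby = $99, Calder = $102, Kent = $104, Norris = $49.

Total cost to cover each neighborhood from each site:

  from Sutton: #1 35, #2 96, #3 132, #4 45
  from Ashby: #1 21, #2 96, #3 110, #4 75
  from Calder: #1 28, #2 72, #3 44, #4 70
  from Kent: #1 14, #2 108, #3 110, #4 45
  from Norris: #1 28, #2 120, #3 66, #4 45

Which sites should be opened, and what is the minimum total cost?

Open Norris only; minimum total cost 308.

For any fixed open set, each neighborhood goes to its cheapest open site; total = fixed + service.
{Norris}: #1→Norris 28, #2→Norris 120, #3→Norris 66, #4→Norris 45. Service 259; fixed 49; total 308.
{Calder}: service 214 + fixed 102 = 316
{Sutton, Norris}: #1→Norris 28, #2→Sutton 96, #3→Norris 66, #4→Sutton 45. Service 235; fixed 101; total 336.
{Sutton, Ashby, Calder, Kent, Norris}: service 175 + fixed 406 = 581
No other subset beats 308.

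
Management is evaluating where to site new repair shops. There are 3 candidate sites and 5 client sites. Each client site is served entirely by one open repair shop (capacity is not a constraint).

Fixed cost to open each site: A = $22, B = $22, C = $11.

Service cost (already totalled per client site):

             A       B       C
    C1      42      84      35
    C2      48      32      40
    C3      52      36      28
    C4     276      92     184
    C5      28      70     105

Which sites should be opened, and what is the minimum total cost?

Open A, B and C; minimum total cost 270.

For any fixed open set, each client site goes to its cheapest open site; total = fixed + service.
{A, B, C}: C1→C 35, C2→B 32, C3→C 28, C4→B 92, C5→A 28. Service 215; fixed 55; total 270.
{A, B}: C1→A 42, C2→B 32, C3→B 36, C4→B 92, C5→A 28. Service 230; fixed 44; total 274.
{B, C}: service 257 + fixed 33 = 290
{C}: C1→C 35, C2→C 40, C3→C 28, C4→C 184, C5→C 105. Service 392; fixed 11; total 403.
No other subset beats 270.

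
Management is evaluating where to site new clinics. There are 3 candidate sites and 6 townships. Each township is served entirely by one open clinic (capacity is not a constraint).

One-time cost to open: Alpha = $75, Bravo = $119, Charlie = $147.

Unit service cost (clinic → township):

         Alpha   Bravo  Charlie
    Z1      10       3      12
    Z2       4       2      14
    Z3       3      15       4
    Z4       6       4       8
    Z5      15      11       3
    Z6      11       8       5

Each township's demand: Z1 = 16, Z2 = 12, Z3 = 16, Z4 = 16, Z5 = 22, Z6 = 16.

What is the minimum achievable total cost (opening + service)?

Minimum total cost: 612

For any fixed open set, each township goes to its cheapest open site; total = fixed + service.
{Bravo, Charlie}: Z1→Bravo 3·16=48, Z2→Bravo 2·12=24, Z3→Charlie 4·16=64, Z4→Bravo 4·16=64, Z5→Charlie 3·22=66, Z6→Charlie 5·16=80. Service 346; fixed 266; total 612.
{Alpha, Bravo, Charlie}: service 330 + fixed 341 = 671
{Alpha, Charlie}: service 498 + fixed 222 = 720
{Alpha}: Z1→Alpha 10·16=160, Z2→Alpha 4·12=48, Z3→Alpha 3·16=48, Z4→Alpha 6·16=96, Z5→Alpha 15·22=330, Z6→Alpha 11·16=176. Service 858; fixed 75; total 933.
No other subset beats 612.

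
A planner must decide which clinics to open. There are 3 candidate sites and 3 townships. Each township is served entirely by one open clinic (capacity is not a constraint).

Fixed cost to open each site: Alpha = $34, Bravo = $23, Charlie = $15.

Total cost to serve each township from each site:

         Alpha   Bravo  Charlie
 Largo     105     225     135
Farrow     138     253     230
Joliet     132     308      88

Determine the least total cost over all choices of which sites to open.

For any fixed open set, each township goes to its cheapest open site; total = fixed + service.
{Alpha, Charlie}: Largo→Alpha 105, Farrow→Alpha 138, Joliet→Charlie 88. Service 331; fixed 49; total 380.
{Alpha, Bravo, Charlie}: service 331 + fixed 72 = 403
{Alpha}: service 375 + fixed 34 = 409
{Charlie}: Largo→Charlie 135, Farrow→Charlie 230, Joliet→Charlie 88. Service 453; fixed 15; total 468.
No other subset beats 380.

Minimum total cost: 380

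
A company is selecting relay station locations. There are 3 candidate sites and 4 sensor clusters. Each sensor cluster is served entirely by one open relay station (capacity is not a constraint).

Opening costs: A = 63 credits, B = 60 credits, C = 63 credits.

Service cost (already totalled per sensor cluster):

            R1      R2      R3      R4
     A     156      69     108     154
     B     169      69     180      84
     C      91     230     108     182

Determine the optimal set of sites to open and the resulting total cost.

For any fixed open set, each sensor cluster goes to its cheapest open site; total = fixed + service.
{B, C}: R1→C 91, R2→B 69, R3→C 108, R4→B 84. Service 352; fixed 123; total 475.
{A, B, C}: R1→C 91, R2→A 69, R3→A 108, R4→B 84. Service 352; fixed 186; total 538.
{A, B}: R1→A 156, R2→A 69, R3→A 108, R4→B 84. Service 417; fixed 123; total 540.
{B}: service 502 + fixed 60 = 562
(All 7 nonempty subsets were checked; B and C is lowest.)

Open B and C; minimum total cost 475.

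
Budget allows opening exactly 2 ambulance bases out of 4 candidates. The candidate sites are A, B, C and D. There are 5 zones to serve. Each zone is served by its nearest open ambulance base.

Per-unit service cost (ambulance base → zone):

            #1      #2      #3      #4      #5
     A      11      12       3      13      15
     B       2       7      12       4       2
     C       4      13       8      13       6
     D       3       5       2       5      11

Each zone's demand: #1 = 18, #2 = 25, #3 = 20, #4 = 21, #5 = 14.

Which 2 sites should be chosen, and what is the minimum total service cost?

Choose B and D; total service cost 313.

With exactly 2 open, each zone uses its cheapest among the chosen.
{B, D}: #1→B 2·18=36, #2→D 5·25=125, #3→D 2·20=40, #4→B 4·21=84, #5→B 2·14=28. Service cost 313.
{A, B}: service cost 383
{C, D}: service cost 408
Among all 6 size-2 choices, {B, D} is lowest.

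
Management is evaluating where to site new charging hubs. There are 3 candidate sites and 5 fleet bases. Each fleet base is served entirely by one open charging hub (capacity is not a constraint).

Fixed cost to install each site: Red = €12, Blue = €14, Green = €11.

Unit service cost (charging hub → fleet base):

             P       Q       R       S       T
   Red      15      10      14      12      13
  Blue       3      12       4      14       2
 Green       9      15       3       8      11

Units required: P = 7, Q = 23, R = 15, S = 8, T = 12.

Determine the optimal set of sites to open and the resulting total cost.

For any fixed open set, each fleet base goes to its cheapest open site; total = fixed + service.
{Red, Blue, Green}: P→Blue 3·7=21, Q→Red 10·23=230, R→Green 3·15=45, S→Green 8·8=64, T→Blue 2·12=24. Service 384; fixed 37; total 421.
{Blue, Green}: service 430 + fixed 25 = 455
{Red, Blue}: service 431 + fixed 26 = 457
{Green}: service 649 + fixed 11 = 660
No other subset beats 421.

Open Red, Blue and Green; minimum total cost 421.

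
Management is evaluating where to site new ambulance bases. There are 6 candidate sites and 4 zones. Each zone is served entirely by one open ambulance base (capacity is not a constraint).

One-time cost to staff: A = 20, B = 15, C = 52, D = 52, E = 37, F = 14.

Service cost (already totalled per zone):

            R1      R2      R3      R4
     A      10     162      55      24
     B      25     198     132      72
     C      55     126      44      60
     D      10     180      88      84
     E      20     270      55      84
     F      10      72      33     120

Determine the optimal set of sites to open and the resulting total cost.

For any fixed open set, each zone goes to its cheapest open site; total = fixed + service.
{A, F}: R1→A 10, R2→F 72, R3→F 33, R4→A 24. Service 139; fixed 34; total 173.
{A, B, F}: service 139 + fixed 49 = 188
{A, E, F}: R1→A 10, R2→F 72, R3→F 33, R4→A 24. Service 139; fixed 71; total 210.
{A, B, C, D, E, F}: service 139 + fixed 190 = 329
No other subset beats 173.

Open A and F; minimum total cost 173.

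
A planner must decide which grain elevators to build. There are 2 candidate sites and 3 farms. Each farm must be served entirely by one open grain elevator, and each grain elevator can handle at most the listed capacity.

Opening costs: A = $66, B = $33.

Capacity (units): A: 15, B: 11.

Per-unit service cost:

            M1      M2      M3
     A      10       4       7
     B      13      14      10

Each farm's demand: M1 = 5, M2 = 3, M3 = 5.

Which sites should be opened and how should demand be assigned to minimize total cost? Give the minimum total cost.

Minimum total cost: 163

Open {A}: M1→A 10·5=50, M2→A 4·3=12, M3→A 7·5=35.
Loads: A carries 13/15. Service 97; fixed 66; total 163.
Next best feasible plan costs 196.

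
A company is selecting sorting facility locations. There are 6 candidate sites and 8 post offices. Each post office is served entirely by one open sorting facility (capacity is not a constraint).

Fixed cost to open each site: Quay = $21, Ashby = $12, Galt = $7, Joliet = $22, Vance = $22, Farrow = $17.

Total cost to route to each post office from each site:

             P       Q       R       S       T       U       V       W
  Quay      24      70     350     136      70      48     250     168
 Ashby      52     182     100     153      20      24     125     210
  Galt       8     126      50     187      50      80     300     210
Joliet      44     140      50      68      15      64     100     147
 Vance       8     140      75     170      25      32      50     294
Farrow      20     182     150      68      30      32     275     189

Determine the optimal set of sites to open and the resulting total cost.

Open Quay, Joliet and Vance; minimum total cost 505.

For any fixed open set, each post office goes to its cheapest open site; total = fixed + service.
{Quay, Joliet, Vance}: P→Vance 8, Q→Quay 70, R→Joliet 50, S→Joliet 68, T→Joliet 15, U→Vance 32, V→Vance 50, W→Joliet 147. Service 440; fixed 65; total 505.
{Quay, Ashby, Joliet, Vance}: P→Vance 8, Q→Quay 70, R→Joliet 50, S→Joliet 68, T→Joliet 15, U→Ashby 24, V→Vance 50, W→Joliet 147. Service 432; fixed 77; total 509.
{Quay, Galt, Joliet, Vance}: service 440 + fixed 72 = 512
{Quay, Ashby, Galt, Joliet, Vance, Farrow}: P→Galt 8, Q→Quay 70, R→Galt 50, S→Joliet 68, T→Joliet 15, U→Ashby 24, V→Vance 50, W→Joliet 147. Service 432; fixed 101; total 533.
No other subset beats 505.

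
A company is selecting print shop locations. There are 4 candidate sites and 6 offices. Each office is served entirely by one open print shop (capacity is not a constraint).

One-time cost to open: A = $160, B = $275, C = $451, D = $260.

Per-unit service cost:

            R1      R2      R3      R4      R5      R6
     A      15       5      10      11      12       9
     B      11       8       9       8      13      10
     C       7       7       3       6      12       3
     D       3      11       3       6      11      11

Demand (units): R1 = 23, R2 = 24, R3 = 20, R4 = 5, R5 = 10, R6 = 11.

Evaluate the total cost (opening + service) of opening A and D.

Each office is assigned to its cheapest site among the open ones.
{A, D}: R1→D 3·23=69, R2→A 5·24=120, R3→D 3·20=60, R4→D 6·5=30, R5→D 11·10=110, R6→A 9·11=99. Service 488; fixed 420; total 908.

Total cost: 908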